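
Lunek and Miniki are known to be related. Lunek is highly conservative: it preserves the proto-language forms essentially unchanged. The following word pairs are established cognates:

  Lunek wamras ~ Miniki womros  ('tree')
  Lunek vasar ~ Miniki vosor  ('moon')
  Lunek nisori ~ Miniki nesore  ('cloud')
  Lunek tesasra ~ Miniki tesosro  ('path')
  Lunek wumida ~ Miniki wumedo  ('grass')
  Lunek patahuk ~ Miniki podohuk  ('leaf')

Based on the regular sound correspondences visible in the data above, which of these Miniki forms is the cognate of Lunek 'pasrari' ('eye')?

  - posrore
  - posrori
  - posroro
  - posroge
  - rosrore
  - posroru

posrore

wamras ~ womros, vasar ~ vosor — Lunek a corresponds to Miniki o after a consonant, before a consonant other than r, m, n, p, b, f, v.
vasar ~ vosor — Lunek a corresponds to Miniki o after a consonant, before r.
nisori ~ nesore — Lunek i corresponds to Miniki e word-finally.
Applying these to Lunek 'pasrari':
  pasrari → posrari   (a→o after a consonant, before a consonant other than r, m, n, p, b, f, v)
  posrari → posrori   (a→o after a consonant, before r)
  posrori → posrore   (i→e word-finally)
So the Miniki cognate is 'posrore'.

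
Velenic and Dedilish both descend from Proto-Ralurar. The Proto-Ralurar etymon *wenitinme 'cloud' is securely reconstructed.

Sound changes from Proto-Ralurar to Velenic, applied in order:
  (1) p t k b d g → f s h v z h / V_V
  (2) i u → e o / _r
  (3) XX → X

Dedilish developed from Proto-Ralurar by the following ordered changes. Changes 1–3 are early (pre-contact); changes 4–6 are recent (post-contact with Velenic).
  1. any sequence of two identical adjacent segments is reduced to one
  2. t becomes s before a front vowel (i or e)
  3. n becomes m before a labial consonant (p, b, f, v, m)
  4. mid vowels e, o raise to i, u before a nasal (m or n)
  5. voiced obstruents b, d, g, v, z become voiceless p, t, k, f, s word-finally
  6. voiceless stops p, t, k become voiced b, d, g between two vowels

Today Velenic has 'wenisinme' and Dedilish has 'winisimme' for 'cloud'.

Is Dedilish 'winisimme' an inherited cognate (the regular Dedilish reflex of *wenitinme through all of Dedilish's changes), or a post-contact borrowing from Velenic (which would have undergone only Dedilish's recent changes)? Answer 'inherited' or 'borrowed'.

inherited

If inherited, *wenitinme would pass through all of Dedilish's changes:
Dedilish: *wenitinme
  wenitinme (rule 1 does not apply)
  wenitinme → wenisinme   [palatalisation]
  wenisinme → wenisimme   [nasal place assimilation]
  wenisimme → winisimme   [pre-nasal raising]
  winisimme (rule 5 does not apply)
  winisimme (rule 6 does not apply)
  giving Dedilish winisimme.
If borrowed from Velenic 'wenisinme' after the early changes, it would undergo only the recent ones:
  rule 4 (pre-nasal raising): wenisinme → winisinme
  rule 5 (final devoicing): no change (winisinme)
  rule 6 (intervocalic voicing): no change (winisinme)
  ⇒ as a loan: winisinme
Dedilish 'winisimme' matches the inherited outcome exactly, so it is an inherited cognate, not a loan.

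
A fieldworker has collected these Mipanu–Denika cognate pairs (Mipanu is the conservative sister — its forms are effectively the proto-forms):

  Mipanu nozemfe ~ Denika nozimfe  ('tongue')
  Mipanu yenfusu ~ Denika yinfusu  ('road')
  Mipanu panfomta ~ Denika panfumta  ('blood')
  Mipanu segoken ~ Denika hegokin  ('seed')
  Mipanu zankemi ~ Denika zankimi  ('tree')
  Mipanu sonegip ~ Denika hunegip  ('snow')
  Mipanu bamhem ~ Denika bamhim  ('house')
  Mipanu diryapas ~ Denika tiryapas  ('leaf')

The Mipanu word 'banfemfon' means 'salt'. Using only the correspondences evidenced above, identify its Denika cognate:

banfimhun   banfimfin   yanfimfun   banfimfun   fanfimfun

nozemfe ~ nozimfe, zankemi ~ zankimi — Mipanu e corresponds to Denika i after a consonant, before a nasal.
sonegip ~ hunegip — Mipanu o corresponds to Denika u after a consonant, before a nasal.
Applying these to Mipanu 'banfemfon':
  banfemfon → banfimfon   (e→i after a consonant, before a nasal)
  banfimfon → banfimfun   (o→u after a consonant, before a nasal)
So the Denika cognate is 'banfimfun'.

banfimfun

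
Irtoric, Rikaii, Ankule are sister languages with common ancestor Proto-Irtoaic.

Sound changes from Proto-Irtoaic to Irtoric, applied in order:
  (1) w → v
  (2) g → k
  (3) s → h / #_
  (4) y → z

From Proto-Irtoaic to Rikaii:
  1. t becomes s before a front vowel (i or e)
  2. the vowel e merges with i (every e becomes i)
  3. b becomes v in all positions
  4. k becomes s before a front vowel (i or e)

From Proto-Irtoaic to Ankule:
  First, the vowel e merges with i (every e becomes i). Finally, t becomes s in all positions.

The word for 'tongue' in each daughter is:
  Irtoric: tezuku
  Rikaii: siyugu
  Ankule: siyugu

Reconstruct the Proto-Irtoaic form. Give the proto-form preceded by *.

*teyugu

Position 2: Irtoric has e, Rikaii has i, Ankule has i. Irtoric preserves e here (none of its changes turn any other segment into e), so the proto-segment is *e.
Position 5: Irtoric has k, Rikaii has g, Ankule has g. Rikaii preserves g here (none of its changes turn any other segment into g), so the proto-segment is *g.
Verify the candidate proto-form against each daughter:
Irtoric: start from *teyugu.
  rule 1: no change — teyugu
  rule 2 (unconditioned shift): teyugu → teyuku
  rule 3: no change — teyuku
  rule 4 (unconditioned shift): teyuku → tezuku
  ⇒ Irtoric tezuku
Rikaii: start from *teyugu.
  rule 1 (palatalisation): teyugu → seyugu
  rule 2 (vowel merger): seyugu → siyugu
  rule 3: no change — siyugu
  rule 4: no change — siyugu
  ⇒ Rikaii siyugu
Ankule: *teyugu
  teyugu → tiyugu   [vowel merger]
  tiyugu → siyugu   [unconditioned shift]
  giving Ankule siyugu.
No other proto-form is consistent with every reflex, so the reconstruction is *teyugu.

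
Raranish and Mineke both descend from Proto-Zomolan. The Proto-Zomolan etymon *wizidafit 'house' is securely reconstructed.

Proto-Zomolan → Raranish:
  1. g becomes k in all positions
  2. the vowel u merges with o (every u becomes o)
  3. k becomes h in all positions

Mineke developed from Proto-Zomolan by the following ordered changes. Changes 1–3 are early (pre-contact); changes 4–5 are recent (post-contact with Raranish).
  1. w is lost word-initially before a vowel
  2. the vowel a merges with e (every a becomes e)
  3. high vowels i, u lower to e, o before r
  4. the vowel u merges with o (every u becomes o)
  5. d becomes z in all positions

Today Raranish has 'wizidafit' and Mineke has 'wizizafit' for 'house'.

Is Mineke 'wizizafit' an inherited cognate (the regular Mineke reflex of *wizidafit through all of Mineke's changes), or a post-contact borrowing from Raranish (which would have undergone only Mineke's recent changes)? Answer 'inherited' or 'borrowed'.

If inherited, *wizidafit would pass through all of Mineke's changes:
Mineke: start from *wizidafit.
  rule 1 (glide loss): wizidafit → izidafit
  rule 2 (vowel merger): izidafit → izidefit
  rule 3: no change — izidefit
  rule 4: no change — izidefit
  rule 5 (unconditioned shift): izidefit → izizefit
  ⇒ Mineke izizefit
If borrowed from Raranish 'wizidafit' after the early changes, it would undergo only the recent ones:
  rule 4 (vowel merger): no change (wizidafit)
  rule 5 (unconditioned shift): wizidafit → wizizafit
  ⇒ as a loan: wizizafit
Mineke 'wizizafit' matches the loan outcome 'wizizafit', not the inherited 'izizefit' — it skipped the early Mineke changes, so it was borrowed from Raranish.

borrowed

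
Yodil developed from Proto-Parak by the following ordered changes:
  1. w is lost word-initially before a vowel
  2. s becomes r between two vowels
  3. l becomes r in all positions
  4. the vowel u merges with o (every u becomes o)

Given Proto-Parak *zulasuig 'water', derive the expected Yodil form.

zoraroig

Yodil: *zulasuig
  zulasuig (rule 1 does not apply)
  zulasuig → zularuig   [rhotacism]
  zularuig → zuraruig   [unconditioned shift]
  zuraruig → zoraroig   [vowel merger]
  giving Yodil zoraroig.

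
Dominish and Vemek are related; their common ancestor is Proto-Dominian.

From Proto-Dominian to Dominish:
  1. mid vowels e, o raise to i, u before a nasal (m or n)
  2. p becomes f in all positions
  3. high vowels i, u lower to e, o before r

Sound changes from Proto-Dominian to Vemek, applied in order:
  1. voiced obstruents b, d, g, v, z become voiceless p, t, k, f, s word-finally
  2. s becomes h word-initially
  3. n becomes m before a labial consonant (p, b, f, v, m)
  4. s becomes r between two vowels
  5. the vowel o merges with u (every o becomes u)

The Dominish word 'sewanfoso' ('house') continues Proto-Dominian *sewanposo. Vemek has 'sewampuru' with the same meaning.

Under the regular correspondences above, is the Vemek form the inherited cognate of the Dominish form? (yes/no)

Derive the expected Vemek reflex of *sewanposo:
Vemek: *sewanposo > hewanposo > hewamposo > hewamporo > hewampuru  (by debuccalisation, nasal place assimilation, rhotacism, vowel merger)
The regular Vemek reflex would be 'hewampuru', but the attested form is 'sewampuru'. The correspondence is irregular, so they are not cognates (the Vemek form has a different source).

no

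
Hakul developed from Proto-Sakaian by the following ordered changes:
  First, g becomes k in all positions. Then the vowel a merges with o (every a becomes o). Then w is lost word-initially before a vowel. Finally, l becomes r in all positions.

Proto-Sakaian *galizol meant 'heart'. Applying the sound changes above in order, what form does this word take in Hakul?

Hakul: *galizol > kalizol > kolizol > korizor  (by unconditioned shift, vowel merger, unconditioned shift)

korizor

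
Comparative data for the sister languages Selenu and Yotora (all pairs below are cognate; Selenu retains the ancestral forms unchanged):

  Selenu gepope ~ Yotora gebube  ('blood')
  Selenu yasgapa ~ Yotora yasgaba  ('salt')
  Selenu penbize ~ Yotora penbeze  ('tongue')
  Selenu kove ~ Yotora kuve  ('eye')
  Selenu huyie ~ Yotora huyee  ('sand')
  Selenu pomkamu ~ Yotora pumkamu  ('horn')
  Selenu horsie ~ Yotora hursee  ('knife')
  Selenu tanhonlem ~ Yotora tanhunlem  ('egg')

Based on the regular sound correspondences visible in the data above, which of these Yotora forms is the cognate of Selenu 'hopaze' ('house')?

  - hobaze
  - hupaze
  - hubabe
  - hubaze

gepope ~ gebube — Selenu o corresponds to Yotora u after a consonant, before a labial obstruent.
yasgapa ~ yasgaba — Selenu p corresponds to Yotora b between vowels (before a back vowel).
Applying these to Selenu 'hopaze':
  hopaze → hupaze   (o→u after a consonant, before a labial obstruent)
  hupaze → hubaze   (p→b between vowels (before a back vowel))
So the Yotora cognate is 'hubaze'.

hubaze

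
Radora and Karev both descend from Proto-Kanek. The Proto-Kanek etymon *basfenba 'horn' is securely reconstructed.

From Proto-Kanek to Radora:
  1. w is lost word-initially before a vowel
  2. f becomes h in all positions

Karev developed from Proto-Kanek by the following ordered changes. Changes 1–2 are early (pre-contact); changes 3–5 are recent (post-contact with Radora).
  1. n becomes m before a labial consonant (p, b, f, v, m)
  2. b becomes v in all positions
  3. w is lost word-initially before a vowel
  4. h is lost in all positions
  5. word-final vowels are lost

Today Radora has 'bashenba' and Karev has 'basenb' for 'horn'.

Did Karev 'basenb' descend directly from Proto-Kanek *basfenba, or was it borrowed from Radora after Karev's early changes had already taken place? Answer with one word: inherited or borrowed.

borrowed

If inherited, *basfenba would pass through all of Karev's changes:
Karev: *basfenba
  basfenba → basfemba   [nasal place assimilation]
  basfemba → vasfemva   [unconditioned shift]
  vasfemva (rule 3 does not apply)
  vasfemva (rule 4 does not apply)
  vasfemva → vasfemv   [apocope]
  giving Karev vasfemv.
If borrowed from Radora 'bashenba' after the early changes, it would undergo only the recent ones:
  rule 3 (glide loss): no change (bashenba)
  rule 4 (h-loss): bashenba → basenba
  rule 5 (apocope): basenba → basenb
  ⇒ as a loan: basenb
Karev 'basenb' matches the loan outcome 'basenb', not the inherited 'vasfemv' — it skipped the early Karev changes, so it was borrowed from Radora.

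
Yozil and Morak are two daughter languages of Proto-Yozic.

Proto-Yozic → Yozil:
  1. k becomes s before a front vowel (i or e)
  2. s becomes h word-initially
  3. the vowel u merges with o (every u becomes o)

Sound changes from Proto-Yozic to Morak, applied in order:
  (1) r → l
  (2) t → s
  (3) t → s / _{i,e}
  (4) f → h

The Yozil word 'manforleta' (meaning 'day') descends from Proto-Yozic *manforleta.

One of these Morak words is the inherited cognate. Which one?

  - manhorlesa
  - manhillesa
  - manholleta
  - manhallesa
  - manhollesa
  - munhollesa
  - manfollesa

Morak: *manforleta > manfolleta > manfollesa > manhollesa  (by unconditioned shift, unconditioned shift, unconditioned shift)

manhollesa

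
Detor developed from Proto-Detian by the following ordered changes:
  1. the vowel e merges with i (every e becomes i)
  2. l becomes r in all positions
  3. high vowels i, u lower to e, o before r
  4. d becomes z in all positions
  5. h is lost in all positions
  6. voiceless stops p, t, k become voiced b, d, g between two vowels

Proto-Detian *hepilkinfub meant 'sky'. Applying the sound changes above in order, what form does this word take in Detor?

iberkinfub

Detor: *hepilkinfub
  hepilkinfub → hipilkinfub   [vowel merger]
  hipilkinfub → hipirkinfub   [unconditioned shift]
  hipirkinfub → hiperkinfub   [pre-rhotic lowering]
  hiperkinfub (rule 4 does not apply)
  hiperkinfub → iperkinfub   [h-loss]
  iperkinfub → iberkinfub   [intervocalic voicing]
  giving Detor iberkinfub.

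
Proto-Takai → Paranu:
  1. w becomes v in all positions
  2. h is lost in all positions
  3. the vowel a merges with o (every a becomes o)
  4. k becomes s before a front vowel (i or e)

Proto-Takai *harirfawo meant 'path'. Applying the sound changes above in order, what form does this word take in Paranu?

orirfovo

Paranu: *harirfawo > harirfavo > arirfavo > orirfovo  (by unconditioned shift, h-loss, vowel merger)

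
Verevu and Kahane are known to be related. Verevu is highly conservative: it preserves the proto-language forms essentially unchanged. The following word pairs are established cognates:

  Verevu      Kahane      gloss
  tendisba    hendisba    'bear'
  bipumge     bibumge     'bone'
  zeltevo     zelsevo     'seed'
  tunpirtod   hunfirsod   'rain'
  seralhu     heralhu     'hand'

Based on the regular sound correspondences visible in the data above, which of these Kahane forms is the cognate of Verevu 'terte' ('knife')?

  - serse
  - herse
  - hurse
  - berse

tendisba ~ hendisba — Verevu t corresponds to Kahane h word-initially before a front vowel.
zeltevo ~ zelsevo — Verevu t corresponds to Kahane s after a consonant, before a front vowel.
Applying these to Verevu 'terte':
  terte → herte   (t→h word-initially before a front vowel)
  herte → herse   (t→s after a consonant, before a front vowel)
So the Kahane cognate is 'herse'.

herse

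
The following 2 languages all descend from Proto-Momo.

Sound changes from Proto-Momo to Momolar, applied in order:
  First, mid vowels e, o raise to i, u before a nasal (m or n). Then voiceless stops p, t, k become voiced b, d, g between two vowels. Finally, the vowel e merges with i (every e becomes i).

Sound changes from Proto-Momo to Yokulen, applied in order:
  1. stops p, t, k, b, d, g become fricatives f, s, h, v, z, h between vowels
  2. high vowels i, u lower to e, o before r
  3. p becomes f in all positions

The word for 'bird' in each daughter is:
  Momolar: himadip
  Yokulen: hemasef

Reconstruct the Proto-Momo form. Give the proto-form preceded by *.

*hematep

Position 2: Momolar has i, Yokulen has e. Taking the neighbouring segments as reconstructed: Momolar i could go back to *e or *i; Yokulen e can only go back to *e — the one source consistent with every daughter is *e.
Position 5: Momolar has d, Yokulen has s. Taking the neighbouring segments as reconstructed: Momolar d could go back to *t or *d; Yokulen s could go back to *t or *s — the one source consistent with every daughter is *t.
Position 6: Momolar has i, Yokulen has e. Taking the neighbouring segments as reconstructed: Momolar i could go back to *e or *i; Yokulen e can only go back to *e — the one source consistent with every daughter is *e.
This points to *hematep. Verify forward in each daughter:
Momolar: *hematep > himatep > himadep > himadip  (by pre-nasal raising, intervocalic voicing, vowel merger)
Yokulen: start from *hematep.
  rule 1 (intervocalic lenition): hematep → hemasep
  rule 2: no change — hemasep
  rule 3 (unconditioned shift): hemasep → hemasef
  ⇒ Yokulen hemasef
Only *hematep yields all of Momolar himadip, Yokulen hemasef.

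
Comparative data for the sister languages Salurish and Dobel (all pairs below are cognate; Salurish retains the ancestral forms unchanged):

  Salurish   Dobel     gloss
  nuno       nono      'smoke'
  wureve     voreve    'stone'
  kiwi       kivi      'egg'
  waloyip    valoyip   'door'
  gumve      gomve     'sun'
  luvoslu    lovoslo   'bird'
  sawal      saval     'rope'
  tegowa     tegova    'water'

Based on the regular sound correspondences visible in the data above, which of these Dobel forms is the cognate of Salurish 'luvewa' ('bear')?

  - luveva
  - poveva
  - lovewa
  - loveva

luvoslu ~ lovoslo — Salurish u corresponds to Dobel o after a consonant, before a labial obstruent.
sawal ~ saval, tegowa ~ tegova — Salurish w corresponds to Dobel v between vowels (before a back vowel).
Applying these to Salurish 'luvewa':
  luvewa → lovewa   (u→o after a consonant, before a labial obstruent)
  lovewa → loveva   (w→v between vowels (before a back vowel))
So the Dobel cognate is 'loveva'.

loveva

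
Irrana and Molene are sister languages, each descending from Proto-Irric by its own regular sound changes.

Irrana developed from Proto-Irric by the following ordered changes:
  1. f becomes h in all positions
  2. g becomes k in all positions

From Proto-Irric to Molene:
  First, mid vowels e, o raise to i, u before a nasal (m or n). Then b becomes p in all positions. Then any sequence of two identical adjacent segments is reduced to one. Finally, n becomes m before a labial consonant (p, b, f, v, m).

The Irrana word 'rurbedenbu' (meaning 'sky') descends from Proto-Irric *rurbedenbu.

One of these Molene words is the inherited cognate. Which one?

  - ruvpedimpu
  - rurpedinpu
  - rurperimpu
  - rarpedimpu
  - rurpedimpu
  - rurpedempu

rurpedimpu

Molene: *rurbedenbu > rurbedinbu > rurpedinpu > rurpedimpu  (by pre-nasal raising, unconditioned shift, nasal place assimilation)
Among the options, 'rurpedimpu' alone shows every Molene change applied in order.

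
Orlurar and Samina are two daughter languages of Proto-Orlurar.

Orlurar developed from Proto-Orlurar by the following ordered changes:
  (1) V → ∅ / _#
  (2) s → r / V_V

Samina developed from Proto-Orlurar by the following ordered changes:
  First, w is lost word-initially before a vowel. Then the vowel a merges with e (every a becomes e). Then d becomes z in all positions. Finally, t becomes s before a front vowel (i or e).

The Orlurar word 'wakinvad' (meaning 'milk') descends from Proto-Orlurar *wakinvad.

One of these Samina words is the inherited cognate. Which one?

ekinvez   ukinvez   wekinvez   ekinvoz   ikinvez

Samina: start from *wakinvad.
  rule 1 (glide loss): wakinvad → akinvad
  rule 2 (vowel merger): akinvad → ekinved
  rule 3 (unconditioned shift): ekinved → ekinvez
  rule 4: no change — ekinvez
  ⇒ Samina ekinvez

ekinvez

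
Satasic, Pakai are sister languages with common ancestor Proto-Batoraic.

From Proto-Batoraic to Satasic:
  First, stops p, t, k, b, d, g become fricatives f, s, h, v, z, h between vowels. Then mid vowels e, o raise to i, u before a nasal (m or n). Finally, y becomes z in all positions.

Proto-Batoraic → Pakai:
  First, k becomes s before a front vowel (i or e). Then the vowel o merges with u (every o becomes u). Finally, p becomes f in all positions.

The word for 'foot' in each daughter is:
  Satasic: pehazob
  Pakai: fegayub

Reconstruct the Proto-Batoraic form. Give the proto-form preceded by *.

Position 6: Satasic has o, Pakai has u. Satasic preserves o here (none of its changes turn any other segment into o), so the proto-segment is *o.
Position 3: Satasic has h, Pakai has g. Pakai preserves g here (none of its changes turn any other segment into g), so the proto-segment is *g.
This points to *pegayob. Verify forward in each daughter:
Satasic: start from *pegayob.
  rule 1 (intervocalic lenition): pegayob → pehayob
  rule 2: no change — pehayob
  rule 3 (unconditioned shift): pehayob → pehazob
  ⇒ Satasic pehazob
Pakai: start from *pegayob.
  rule 1: no change — pegayob
  rule 2 (vowel merger): pegayob → pegayub
  rule 3 (unconditioned shift): pegayub → fegayub
  ⇒ Pakai fegayub
Only *pegayob yields all of Satasic pehazob, Pakai fegayub.

*pegayob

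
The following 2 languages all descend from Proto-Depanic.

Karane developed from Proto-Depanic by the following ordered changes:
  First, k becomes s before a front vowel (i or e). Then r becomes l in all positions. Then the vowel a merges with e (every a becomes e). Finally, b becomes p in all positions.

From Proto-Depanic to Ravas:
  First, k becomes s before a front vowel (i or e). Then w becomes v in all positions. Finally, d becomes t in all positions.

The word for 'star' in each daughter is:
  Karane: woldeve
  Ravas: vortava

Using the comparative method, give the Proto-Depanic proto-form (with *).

*wordava

Position 5: Karane has e, Ravas has a. Ravas preserves a here (none of its changes turn any other segment into a), so the proto-segment is *a.
Position 7: Karane has e, Ravas has a. Ravas preserves a here (none of its changes turn any other segment into a), so the proto-segment is *a.
Position 1: Karane has w, Ravas has v. Karane preserves w here (none of its changes turn any other segment into w), so the proto-segment is *w.
Verify the candidate proto-form against each daughter:
Karane: *wordava > woldava > woldeve  (by unconditioned shift, vowel merger)
Ravas: *wordava > vordava > vortava  (by unconditioned shift, unconditioned shift)
Only *wordava yields all of Karane woldeve, Ravas vortava.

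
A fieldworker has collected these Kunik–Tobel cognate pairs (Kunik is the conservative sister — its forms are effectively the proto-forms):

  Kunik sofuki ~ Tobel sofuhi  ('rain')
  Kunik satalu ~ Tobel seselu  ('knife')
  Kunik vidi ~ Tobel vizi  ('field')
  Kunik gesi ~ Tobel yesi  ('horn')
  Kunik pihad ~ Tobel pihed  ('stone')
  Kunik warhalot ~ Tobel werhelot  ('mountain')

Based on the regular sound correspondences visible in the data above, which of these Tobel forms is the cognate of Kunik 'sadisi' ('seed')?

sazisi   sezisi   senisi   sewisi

sezisi

satalu ~ seselu, pihad ~ pihed — Kunik a corresponds to Tobel e after a consonant, before a consonant other than r, m, n, p, b, f, v.
vidi ~ vizi — Kunik d corresponds to Tobel z between vowels (before a front vowel).
Applying these to Kunik 'sadisi':
  sadisi → sedisi   (a→e after a consonant, before a consonant other than r, m, n, p, b, f, v)
  sedisi → sezisi   (d→z between vowels (before a front vowel))
So the Tobel cognate is 'sezisi'.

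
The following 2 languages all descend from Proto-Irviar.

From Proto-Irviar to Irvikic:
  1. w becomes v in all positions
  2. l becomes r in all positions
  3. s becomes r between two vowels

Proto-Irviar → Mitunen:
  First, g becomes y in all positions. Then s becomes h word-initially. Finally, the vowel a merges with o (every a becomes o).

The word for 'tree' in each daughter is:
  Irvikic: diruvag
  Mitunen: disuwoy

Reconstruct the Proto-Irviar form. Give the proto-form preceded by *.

Position 7: Irvikic has g, Mitunen has y. Irvikic preserves g here (none of its changes turn any other segment into g), so the proto-segment is *g.
Position 3: Irvikic has r, Mitunen has s. Mitunen preserves s here (none of its changes turn any other segment into s), so the proto-segment is *s.
Position 6: Irvikic has a, Mitunen has o. Irvikic preserves a here (none of its changes turn any other segment into a), so the proto-segment is *a.
This points to *disuwag. Verify forward in each daughter:
Irvikic: *disuwag > disuvag > diruvag  (by unconditioned shift, rhotacism)
Mitunen: *disuwag
  disuwag → disuway   [unconditioned shift]
  disuway (rule 2 does not apply)
  disuway → disuwoy   [vowel merger]
  giving Mitunen disuwoy.
Only *disuwag yields all of Irvikic diruvag, Mitunen disuwoy.

*disuwag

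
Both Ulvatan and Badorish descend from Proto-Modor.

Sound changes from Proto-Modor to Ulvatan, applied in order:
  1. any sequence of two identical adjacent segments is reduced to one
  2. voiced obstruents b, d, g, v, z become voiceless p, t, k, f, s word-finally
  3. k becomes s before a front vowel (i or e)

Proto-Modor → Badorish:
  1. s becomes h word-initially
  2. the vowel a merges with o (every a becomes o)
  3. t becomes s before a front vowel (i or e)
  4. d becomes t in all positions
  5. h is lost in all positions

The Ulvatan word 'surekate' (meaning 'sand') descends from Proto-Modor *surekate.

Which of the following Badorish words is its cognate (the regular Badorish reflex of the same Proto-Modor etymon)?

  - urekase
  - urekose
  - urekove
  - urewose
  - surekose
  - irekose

urekose

Badorish: *surekate
  surekate → hurekate   [debuccalisation]
  hurekate → hurekote   [vowel merger]
  hurekote → hurekose   [palatalisation]
  hurekose (rule 4 does not apply)
  hurekose → urekose   [h-loss]
  giving Badorish urekose.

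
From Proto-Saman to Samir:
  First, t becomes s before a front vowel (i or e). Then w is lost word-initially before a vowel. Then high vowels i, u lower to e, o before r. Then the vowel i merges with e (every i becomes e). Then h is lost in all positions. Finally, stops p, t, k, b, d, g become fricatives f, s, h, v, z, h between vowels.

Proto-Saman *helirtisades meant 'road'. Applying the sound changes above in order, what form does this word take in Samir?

Samir: *helirtisades
  helirtisades → helirsisades   [palatalisation]
  helirsisades (rule 2 does not apply)
  helirsisades → helersisades   [pre-rhotic lowering]
  helersisades → helersesades   [vowel merger]
  helersesades → elersesades   [h-loss]
  elersesades → elersesazes   [intervocalic lenition]
  giving Samir elersesazes.

elersesazes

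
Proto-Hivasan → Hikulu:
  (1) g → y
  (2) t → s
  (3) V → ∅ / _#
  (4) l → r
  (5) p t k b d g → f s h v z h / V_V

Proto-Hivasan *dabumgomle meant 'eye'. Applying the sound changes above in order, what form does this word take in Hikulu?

Hikulu: start from *dabumgomle.
  rule 1 (unconditioned shift): dabumgomle → dabumyomle
  rule 2: no change — dabumyomle
  rule 3 (apocope): dabumyomle → dabumyoml
  rule 4 (unconditioned shift): dabumyoml → dabumyomr
  rule 5 (intervocalic lenition): dabumyomr → davumyomr
  ⇒ Hikulu davumyomr

davumyomr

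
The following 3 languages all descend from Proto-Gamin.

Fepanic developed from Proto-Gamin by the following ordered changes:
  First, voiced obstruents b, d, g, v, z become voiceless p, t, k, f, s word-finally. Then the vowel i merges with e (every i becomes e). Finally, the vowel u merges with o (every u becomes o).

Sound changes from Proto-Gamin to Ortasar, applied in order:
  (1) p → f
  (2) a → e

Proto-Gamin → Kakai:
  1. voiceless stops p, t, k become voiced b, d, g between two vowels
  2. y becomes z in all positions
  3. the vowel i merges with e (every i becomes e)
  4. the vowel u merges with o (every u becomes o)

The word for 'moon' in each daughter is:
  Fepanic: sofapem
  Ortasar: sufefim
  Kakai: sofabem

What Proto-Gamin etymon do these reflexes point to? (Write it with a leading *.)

*sufapim

Position 4: Fepanic has a, Ortasar has e, Kakai has a. Fepanic preserves a here (none of its changes turn any other segment into a), so the proto-segment is *a.
Position 2: Fepanic has o, Ortasar has u, Kakai has o. Ortasar preserves u here (none of its changes turn any other segment into u), so the proto-segment is *u.
This points to *sufapim. Verify forward in each daughter:
Fepanic: *sufapim > sufapem > sofapem  (by vowel merger, vowel merger)
Ortasar: *sufapim > sufafim > sufefim  (by unconditioned shift, vowel merger)
Kakai: *sufapim
  sufapim → sufabim   [intervocalic voicing]
  sufabim (rule 2 does not apply)
  sufabim → sufabem   [vowel merger]
  sufabem → sofabem   [vowel merger]
  giving Kakai sofabem.
*sufapim is the unique common source.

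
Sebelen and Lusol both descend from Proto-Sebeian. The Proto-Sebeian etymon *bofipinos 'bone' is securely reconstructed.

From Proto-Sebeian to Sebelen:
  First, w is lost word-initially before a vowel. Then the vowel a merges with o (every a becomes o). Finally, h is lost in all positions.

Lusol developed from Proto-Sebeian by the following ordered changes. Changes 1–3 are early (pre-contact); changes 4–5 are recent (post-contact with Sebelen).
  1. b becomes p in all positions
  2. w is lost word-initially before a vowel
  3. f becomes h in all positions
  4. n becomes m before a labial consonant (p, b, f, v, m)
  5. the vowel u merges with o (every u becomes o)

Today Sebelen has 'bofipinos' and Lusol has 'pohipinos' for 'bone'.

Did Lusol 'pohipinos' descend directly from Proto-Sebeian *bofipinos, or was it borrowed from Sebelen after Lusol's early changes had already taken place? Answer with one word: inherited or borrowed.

inherited

If inherited, *bofipinos would pass through all of Lusol's changes:
Lusol: start from *bofipinos.
  rule 1 (unconditioned shift): bofipinos → pofipinos
  rule 2: no change — pofipinos
  rule 3 (unconditioned shift): pofipinos → pohipinos
  rule 4: no change — pohipinos
  rule 5: no change — pohipinos
  ⇒ Lusol pohipinos
If borrowed from Sebelen 'bofipinos' after the early changes, it would undergo only the recent ones:
  rule 4 (nasal place assimilation): no change (bofipinos)
  rule 5 (vowel merger): no change (bofipinos)
  ⇒ as a loan: bofipinos
Lusol 'pohipinos' matches the inherited outcome exactly, so it is an inherited cognate, not a loan.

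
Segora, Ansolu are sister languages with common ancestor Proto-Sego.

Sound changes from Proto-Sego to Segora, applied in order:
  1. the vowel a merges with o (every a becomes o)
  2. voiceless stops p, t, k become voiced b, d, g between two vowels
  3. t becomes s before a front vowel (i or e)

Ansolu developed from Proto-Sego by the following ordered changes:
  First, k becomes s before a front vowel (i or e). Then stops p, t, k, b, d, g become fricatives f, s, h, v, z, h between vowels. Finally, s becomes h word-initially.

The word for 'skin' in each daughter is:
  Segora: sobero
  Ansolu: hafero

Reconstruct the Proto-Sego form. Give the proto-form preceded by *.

*sapero

Position 2: Segora has o, Ansolu has a. Ansolu preserves a here (none of its changes turn any other segment into a), so the proto-segment is *a.
Position 1: Segora has s, Ansolu has h. Taking the neighbouring segments as reconstructed: Segora s can only go back to *s; Ansolu h could go back to *s or *h — the one source consistent with every daughter is *s.
Position 3: Segora has b, Ansolu has f. Taking the neighbouring segments as reconstructed: Segora b could go back to *p or *b; Ansolu f could go back to *p or *f — the one source consistent with every daughter is *p.
Verify the candidate proto-form against each daughter:
Segora: *sapero
  sapero → sopero   [vowel merger]
  sopero → sobero   [intervocalic voicing]
  sobero (rule 3 does not apply)
  giving Segora sobero.
Ansolu: *sapero
  sapero (rule 1 does not apply)
  sapero → safero   [intervocalic lenition]
  safero → hafero   [debuccalisation]
  giving Ansolu hafero.
*sapero is the unique common source.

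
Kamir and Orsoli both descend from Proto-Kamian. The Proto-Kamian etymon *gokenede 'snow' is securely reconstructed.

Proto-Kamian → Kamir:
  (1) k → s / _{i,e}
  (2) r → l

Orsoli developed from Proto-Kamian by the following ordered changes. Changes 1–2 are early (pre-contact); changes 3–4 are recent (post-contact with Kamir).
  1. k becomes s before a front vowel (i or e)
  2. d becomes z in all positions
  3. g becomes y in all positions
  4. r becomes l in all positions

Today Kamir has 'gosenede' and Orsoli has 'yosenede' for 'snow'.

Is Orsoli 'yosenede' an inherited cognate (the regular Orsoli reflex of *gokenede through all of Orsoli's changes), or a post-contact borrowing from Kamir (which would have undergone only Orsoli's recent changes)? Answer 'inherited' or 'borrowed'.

If inherited, *gokenede would pass through all of Orsoli's changes:
Orsoli: start from *gokenede.
  rule 1 (palatalisation): gokenede → gosenede
  rule 2 (unconditioned shift): gosenede → goseneze
  rule 3 (unconditioned shift): goseneze → yoseneze
  rule 4: no change — yoseneze
  ⇒ Orsoli yoseneze
If borrowed from Kamir 'gosenede' after the early changes, it would undergo only the recent ones:
  rule 3 (unconditioned shift): gosenede → yosenede
  rule 4 (unconditioned shift): no change (yosenede)
  ⇒ as a loan: yosenede
Orsoli 'yosenede' matches the loan outcome 'yosenede', not the inherited 'yoseneze' — it skipped the early Orsoli changes, so it was borrowed from Kamir.

borrowed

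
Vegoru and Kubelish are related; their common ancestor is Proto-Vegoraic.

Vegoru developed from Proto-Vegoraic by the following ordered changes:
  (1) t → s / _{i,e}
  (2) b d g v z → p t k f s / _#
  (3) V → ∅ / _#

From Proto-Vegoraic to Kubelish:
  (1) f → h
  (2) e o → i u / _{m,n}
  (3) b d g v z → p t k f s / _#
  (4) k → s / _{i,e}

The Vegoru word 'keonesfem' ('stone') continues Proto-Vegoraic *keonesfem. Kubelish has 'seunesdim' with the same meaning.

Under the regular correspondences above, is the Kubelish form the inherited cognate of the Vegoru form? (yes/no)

Derive the expected Kubelish reflex of *keonesfem:
Kubelish: *keonesfem > keoneshem > keuneshim > seuneshim  (by unconditioned shift, pre-nasal raising, palatalisation)
The regular Kubelish reflex would be 'seuneshim', but the attested form is 'seunesdim'. The correspondence is irregular, so they are not cognates (the Kubelish form has a different source).

no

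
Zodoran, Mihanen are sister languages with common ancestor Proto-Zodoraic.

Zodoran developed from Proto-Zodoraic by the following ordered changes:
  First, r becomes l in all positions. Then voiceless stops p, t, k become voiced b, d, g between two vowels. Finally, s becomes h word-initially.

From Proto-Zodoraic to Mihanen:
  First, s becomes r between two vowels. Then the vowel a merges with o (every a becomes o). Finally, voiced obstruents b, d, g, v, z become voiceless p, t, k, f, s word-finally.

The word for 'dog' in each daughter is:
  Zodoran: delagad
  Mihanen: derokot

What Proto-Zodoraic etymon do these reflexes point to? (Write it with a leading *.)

*derakad

Position 4: Zodoran has a, Mihanen has o. Zodoran preserves a here (none of its changes turn any other segment into a), so the proto-segment is *a.
Position 3: Zodoran has l, Mihanen has r. Taking the neighbouring segments as reconstructed: Zodoran l could go back to *l or *r; Mihanen r could go back to *s or *r — the one source consistent with every daughter is *r.
Continuing position by position gives *derakad; check it forward:
Zodoran: start from *derakad.
  rule 1 (unconditioned shift): derakad → delakad
  rule 2 (intervocalic voicing): delakad → delagad
  rule 3: no change — delagad
  ⇒ Zodoran delagad
Mihanen: start from *derakad.
  rule 1: no change — derakad
  rule 2 (vowel merger): derakad → derokod
  rule 3 (final devoicing): derokod → derokot
  ⇒ Mihanen derokot
Only *derakad yields all of Zodoran delagad, Mihanen derokot.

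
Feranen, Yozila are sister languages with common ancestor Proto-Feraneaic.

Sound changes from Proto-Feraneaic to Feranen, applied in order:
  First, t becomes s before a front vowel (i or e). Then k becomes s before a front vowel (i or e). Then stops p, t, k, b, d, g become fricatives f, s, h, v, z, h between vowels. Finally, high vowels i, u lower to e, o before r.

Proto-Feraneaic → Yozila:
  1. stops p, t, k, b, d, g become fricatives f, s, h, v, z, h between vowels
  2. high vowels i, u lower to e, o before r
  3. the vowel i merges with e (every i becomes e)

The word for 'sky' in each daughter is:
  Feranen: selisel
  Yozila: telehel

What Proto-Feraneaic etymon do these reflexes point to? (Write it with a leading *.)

*telikel

Position 1: Feranen has s, Yozila has t. Yozila preserves t here (none of its changes turn any other segment into t), so the proto-segment is *t.
Position 5: Feranen has s, Yozila has h. Taking the neighbouring segments as reconstructed: Feranen s could go back to *t or *k or *s; Yozila h could go back to *k or *g or *h — the one source consistent with every daughter is *k.
Position 4: Feranen has i, Yozila has e. Feranen preserves i here (none of its changes turn any other segment into i), so the proto-segment is *i.
This points to *telikel. Verify forward in each daughter:
Feranen: *telikel > selikel > selisel  (by palatalisation, palatalisation)
Yozila: start from *telikel.
  rule 1 (intervocalic lenition): telikel → telihel
  rule 2: no change — telihel
  rule 3 (vowel merger): telihel → telehel
  ⇒ Yozila telehel
Only *telikel yields all of Feranen selisel, Yozila telehel.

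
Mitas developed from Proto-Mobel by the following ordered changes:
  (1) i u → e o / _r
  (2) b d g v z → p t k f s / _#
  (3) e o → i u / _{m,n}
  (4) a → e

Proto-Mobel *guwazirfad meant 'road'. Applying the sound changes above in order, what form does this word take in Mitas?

Mitas: *guwazirfad
  guwazirfad → guwazerfad   [pre-rhotic lowering]
  guwazerfad → guwazerfat   [final devoicing]
  guwazerfat (rule 3 does not apply)
  guwazerfat → guwezerfet   [vowel merger]
  giving Mitas guwezerfet.

guwezerfet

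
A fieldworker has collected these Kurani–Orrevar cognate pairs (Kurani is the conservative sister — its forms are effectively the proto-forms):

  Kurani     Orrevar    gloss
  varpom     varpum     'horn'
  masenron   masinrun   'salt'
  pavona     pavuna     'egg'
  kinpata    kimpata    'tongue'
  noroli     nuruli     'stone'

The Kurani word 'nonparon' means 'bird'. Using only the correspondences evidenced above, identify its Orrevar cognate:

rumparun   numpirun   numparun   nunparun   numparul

numparun

masenron ~ masinrun, pavona ~ pavuna — Kurani o corresponds to Orrevar u after a consonant, before a nasal.
kinpata ~ kimpata — Kurani n corresponds to Orrevar m after a vowel, before a labial obstruent.
Applying these to Kurani 'nonparon':
  nonparon → nunparon   (o→u after a consonant, before a nasal)
  nunparon → numparon   (n→m after a vowel, before a labial obstruent)
  numparon → numparun   (o→u after a consonant, before a nasal)
So the Orrevar cognate is 'numparun'.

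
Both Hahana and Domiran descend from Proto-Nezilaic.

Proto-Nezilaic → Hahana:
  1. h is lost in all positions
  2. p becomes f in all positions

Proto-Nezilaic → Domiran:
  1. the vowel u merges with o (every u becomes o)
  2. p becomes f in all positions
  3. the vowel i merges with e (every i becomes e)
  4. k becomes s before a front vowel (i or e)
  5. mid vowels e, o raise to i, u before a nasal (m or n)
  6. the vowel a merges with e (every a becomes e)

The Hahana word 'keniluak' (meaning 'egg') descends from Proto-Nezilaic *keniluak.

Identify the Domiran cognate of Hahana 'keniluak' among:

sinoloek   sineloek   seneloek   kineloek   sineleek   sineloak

Domiran: start from *keniluak.
  rule 1 (vowel merger): keniluak → keniloak
  rule 2: no change — keniloak
  rule 3 (vowel merger): keniloak → keneloak
  rule 4 (palatalisation): keneloak → seneloak
  rule 5 (pre-nasal raising): seneloak → sineloak
  rule 6 (vowel merger): sineloak → sineloek
  ⇒ Domiran sineloek
Only 'sineloek' matches the regular Domiran development of *keniluak.

sineloek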